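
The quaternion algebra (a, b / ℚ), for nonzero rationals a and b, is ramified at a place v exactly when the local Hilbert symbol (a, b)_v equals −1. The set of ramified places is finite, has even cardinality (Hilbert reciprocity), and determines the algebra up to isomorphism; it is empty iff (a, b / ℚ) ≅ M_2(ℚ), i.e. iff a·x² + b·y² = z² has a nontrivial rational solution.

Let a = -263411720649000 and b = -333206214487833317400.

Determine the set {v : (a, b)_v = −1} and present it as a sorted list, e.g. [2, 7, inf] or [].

Mod squares: a ≡ -170810, b ≡ -6388294. Check v ∈ {∞, 2, 3, 5, 7, 11, 17, 19, 29, 31}.
v=∞: -170810 < 0 and -6388294 < 0  ⇒  (a,b)_∞ = -1.
v=11: a=11^2·(≡5), b=11^1·(≡6) mod 11; (5|11)=+1, (6|11)=-1; (−1)^{2·1·5}·(+1)^1·(-1)^2 = +1.
v=31: a=31^1·(≡20), b=31^1·(≡18) mod 31; (20|31)=+1, (18|31)=+1; (−1)^{1·1·15}·(+1)^1·(+1)^1 = -1.
v=17: a=17^2·(≡7), b=17^7·(≡5) mod 17; (7|17)=-1, (5|17)=-1; (−1)^{2·7·8}·(-1)^7·(-1)^2 = -1.
v=7: a=7^2·(≡1), b=7^4·(≡2) mod 7; (1|7)=+1, (2|7)=+1; (−1)^{2·4·3}·(+1)^4·(+1)^2 = +1.
v=29: a=29^1·(≡10), b=29^1·(≡17) mod 29; (10|29)=-1, (17|29)=-1; (−1)^{1·1·14}·(-1)^1·(-1)^1 = +1.
v=2: v_2(a)=3, v_2(b)=3; units ≡ 3, 5 (mod 8); ε·ε+αω+βω = 1·0+3·1+3·1 ≡ 0  ⇒  (a,b)_2 = +1.
v=3: a=3^2·(≡1), b=3^2·(≡2) mod 3; (1|3)=+1, (2|3)=-1; (−1)^{2·2·1}·(+1)^2·(-1)^2 = +1.
v=5: a=5^3·(≡3), b=5^2·(≡4) mod 5; (3|5)=-1, (4|5)=+1; (−1)^{3·2·2}·(-1)^2·(+1)^3 = +1.
v=19: a=19^1·(≡11), b=19^1·(≡17) mod 19; (11|19)=+1, (17|19)=+1; (−1)^{1·1·9}·(+1)^1·(+1)^1 = -1.
|Ram(-170810, -6388294)| = 4, even; anisotropic at {17, 19, 31, ∞}.

[17, 19, 31, inf]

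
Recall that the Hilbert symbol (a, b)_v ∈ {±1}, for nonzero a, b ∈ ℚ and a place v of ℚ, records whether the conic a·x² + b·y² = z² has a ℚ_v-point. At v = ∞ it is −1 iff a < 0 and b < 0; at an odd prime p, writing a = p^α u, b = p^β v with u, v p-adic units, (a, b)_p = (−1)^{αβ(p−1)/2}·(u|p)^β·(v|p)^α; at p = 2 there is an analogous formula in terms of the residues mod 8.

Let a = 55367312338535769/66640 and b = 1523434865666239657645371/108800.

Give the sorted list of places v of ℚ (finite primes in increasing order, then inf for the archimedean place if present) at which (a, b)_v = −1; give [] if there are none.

[5, 11, 17, 41]

Mod squares: a ≡ 17765, b ≡ 13243. Check v ∈ {∞, 2, 3, 5, 7, 11, 13, 17, 19, 29, 41}.
v=13: a=13^4·(≡6), b=13^6·(≡9) mod 13; (6|13)=-1, (9|13)=+1; (−1)^{4·6·6}·(-1)^6·(+1)^4 = +1.
v=∞: 17765 > 0 and 13243 > 0  ⇒  (a,b)_∞ = +1.
v=5: a=5^-1·(≡3), b=5^-2·(≡3) mod 5; (3|5)=-1, (3|5)=-1; (−1)^{-1·-2·2}·(-1)^-2·(-1)^-1 = -1.
v=41: a=41^2·(≡17), b=41^3·(≡31) mod 41; (17|41)=-1, (31|41)=+1; (−1)^{2·3·20}·(-1)^3·(+1)^2 = -1.
v=7: a=7^-2·(≡6), b=7^0·(≡3) mod 7; (6|7)=-1, (3|7)=-1; (−1)^{-2·0·3}·(-1)^0·(-1)^-2 = +1.
v=3: a=3^8·(≡2), b=3^8·(≡1) mod 3; (2|3)=-1, (1|3)=+1; (−1)^{8·8·1}·(-1)^8·(+1)^8 = +1.
v=19: a=19^1·(≡17), b=19^3·(≡2) mod 19; (17|19)=+1, (2|19)=-1; (−1)^{1·3·9}·(+1)^3·(-1)^1 = +1.
v=11: a=11^1·(≡1), b=11^2·(≡7) mod 11; (1|11)=+1, (7|11)=-1; (−1)^{1·2·5}·(+1)^2·(-1)^1 = -1.
v=29: a=29^2·(≡3), b=29^2·(≡3) mod 29; (3|29)=-1, (3|29)=-1; (−1)^{2·2·14}·(-1)^2·(-1)^2 = +1.
v=17: a=17^-1·(≡8), b=17^-1·(≡14) mod 17; (8|17)=+1, (14|17)=-1; (−1)^{-1·-1·8}·(+1)^-1·(-1)^-1 = -1.
v=2: v_2(a)=-4, v_2(b)=-8; units ≡ 5, 3 (mod 8); ε·ε+αω+βω = 0·1+-4·1+-8·1 ≡ 0  ⇒  (a,b)_2 = +1.
|Ram(17765, 13243)| = 4, even; anisotropic at {5, 11, 17, 41}.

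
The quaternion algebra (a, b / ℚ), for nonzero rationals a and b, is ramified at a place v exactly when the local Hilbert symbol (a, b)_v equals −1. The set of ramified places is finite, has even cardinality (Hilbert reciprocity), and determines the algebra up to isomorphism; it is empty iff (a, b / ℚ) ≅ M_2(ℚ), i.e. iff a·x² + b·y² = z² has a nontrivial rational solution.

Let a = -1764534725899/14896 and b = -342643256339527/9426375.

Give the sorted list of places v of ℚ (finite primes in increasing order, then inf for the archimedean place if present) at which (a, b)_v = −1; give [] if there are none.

(a, b) ≡ (-700321, -45520865) mod (ℚ^×)²; places V = {2, 3, 5, 7, 11, 13, 17, 19, 29, 31, 37, 41, ∞}.
(a,b)_∞: sgn(-700321)=−, sgn(-45520865)=−, so -1.
(a,b)_17: α=2, u≡12; β=2, v≡8 (mod 17); (12|17)=-1, (8|17)=+1; sign (−1)^0·-1^2·+1^2 = +1.
(a,b)_3: α=0, u≡2; β=-4, v≡1 (mod 3); (2|3)=-1, (1|3)=+1; sign (−1)^0·-1^-4·+1^0 = +1.
(a,b)_19: α=-1, u≡17; β=-1, v≡14 (mod 19); (17|19)=+1, (14|19)=-1; sign (−1)^1·+1^-1·-1^-1 = +1.
(a,b)_31: α=1, u≡14; β=1, v≡11 (mod 31); (14|31)=+1, (11|31)=-1; sign (−1)^1·+1^1·-1^1 = +1.
(a,b)_5: α=0, u≡1; β=-3, v≡3 (mod 5); (1|5)=+1, (3|5)=-1; sign (−1)^0·+1^-3·-1^0 = +1.
(a,b)_13: α=0, u≡5; β=3, v≡12 (mod 13); (5|13)=-1, (12|13)=+1; sign (−1)^0·-1^3·+1^0 = -1.
(a,b)_2: α=-4, β=0; u≡7, v≡7 (mod 8); ε(u)ε(v)=1·1, αω(v)=-4·0, βω(u)=0·0; sum ≡ 1  ⇒  -1.
(a,b)_37: α=2, u≡29; β=0, v≡18 (mod 37); (29|37)=-1, (18|37)=-1; sign (−1)^0·-1^0·-1^2 = +1.
(a,b)_29: α=1, u≡15; β=1, v≡27 (mod 29); (15|29)=-1, (27|29)=-1; sign (−1)^0·-1^1·-1^1 = +1.
(a,b)_41: α=1, u≡1; β=1, v≡24 (mod 41); (1|41)=+1, (24|41)=-1; sign (−1)^0·+1^1·-1^1 = -1.
(a,b)_7: α=-2, u≡2; β=-2, v≡4 (mod 7); (2|7)=+1, (4|7)=+1; sign (−1)^0·+1^-2·+1^-2 = +1.
(a,b)_11: α=2, u≡4; β=4, v≡2 (mod 11); (4|11)=+1, (2|11)=-1; sign (−1)^0·+1^4·-1^2 = +1.
(-700321, -45520865 / ℚ) ramifies at {2, 13, 41, ∞}: a division algebra.

[2, 13, 41, inf]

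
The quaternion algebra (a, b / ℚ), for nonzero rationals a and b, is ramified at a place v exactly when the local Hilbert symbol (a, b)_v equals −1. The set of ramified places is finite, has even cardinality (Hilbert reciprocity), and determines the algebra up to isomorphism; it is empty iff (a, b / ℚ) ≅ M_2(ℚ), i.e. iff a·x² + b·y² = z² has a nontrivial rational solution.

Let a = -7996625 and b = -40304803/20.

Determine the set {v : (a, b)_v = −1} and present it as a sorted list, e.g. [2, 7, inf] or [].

Mod squares: a ≡ -319865, b ≡ -4112735. Check v ∈ {∞, 2, 5, 7, 11, 13, 19, 37, 43, 47}.
v=37: a=37^1·(≡29), b=37^1·(≡11) mod 37; (29|37)=-1, (11|37)=+1; (−1)^{1·1·18}·(-1)^1·(+1)^1 = -1.
v=19: a=19^1·(≡13), b=19^0·(≡11) mod 19; (13|19)=-1, (11|19)=+1; (−1)^{1·0·9}·(-1)^0·(+1)^1 = +1.
v=5: a=5^3·(≡2), b=5^-1·(≡3) mod 5; (2|5)=-1, (3|5)=-1; (−1)^{3·-1·2}·(-1)^-1·(-1)^3 = +1.
v=47: a=47^0·(≡2), b=47^1·(≡3) mod 47; (2|47)=+1, (3|47)=+1; (−1)^{0·1·23}·(+1)^1·(+1)^0 = +1.
v=43: a=43^0·(≡42), b=43^1·(≡19) mod 43; (42|43)=-1, (19|43)=-1; (−1)^{0·1·21}·(-1)^1·(-1)^0 = -1.
v=13: a=13^1·(≡9), b=13^0·(≡1) mod 13; (9|13)=+1, (1|13)=+1; (−1)^{1·0·6}·(+1)^0·(+1)^1 = +1.
v=11: a=11^0·(≡1), b=11^1·(≡3) mod 11; (1|11)=+1, (3|11)=+1; (−1)^{0·1·5}·(+1)^1·(+1)^0 = +1.
v=7: a=7^1·(≡4), b=7^2·(≡5) mod 7; (4|7)=+1, (5|7)=-1; (−1)^{1·2·3}·(+1)^2·(-1)^1 = -1.
v=2: v_2(a)=0, v_2(b)=-2; units ≡ 7, 1 (mod 8); ε·ε+αω+βω = 1·0+0·0+-2·0 ≡ 0  ⇒  (a,b)_2 = +1.
v=∞: -319865 < 0 and -4112735 < 0  ⇒  (a,b)_∞ = -1.
Ram(-319865, -4112735) = {7, 37, 43, ∞}; no ℚ_7-point on the conic.

[7, 37, 43, inf]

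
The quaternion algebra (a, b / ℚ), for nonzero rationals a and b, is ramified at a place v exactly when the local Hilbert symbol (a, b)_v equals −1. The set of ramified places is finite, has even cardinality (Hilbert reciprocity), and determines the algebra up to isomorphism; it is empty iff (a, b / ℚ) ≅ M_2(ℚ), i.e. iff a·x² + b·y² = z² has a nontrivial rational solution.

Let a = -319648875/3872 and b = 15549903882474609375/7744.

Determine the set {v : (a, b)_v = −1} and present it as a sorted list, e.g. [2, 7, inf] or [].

[3, 13, 17, 19]

(a, b) ≡ (-25571910, 96135) mod (ℚ^×)²; places V = {2, 3, 5, 7, 11, 13, 17, 19, 29, ∞}.
(a,b)_3: α=1, u≡2; β=5, v≡2 (mod 3); (2|3)=-1, (2|3)=-1; sign (−1)^1·-1^5·-1^1 = -1.
(a,b)_5: α=3, u≡2; β=9, v≡3 (mod 5); (2|5)=-1, (3|5)=-1; sign (−1)^0·-1^9·-1^3 = +1.
(a,b)_29: α=1, u≡6; β=1, v≡9 (mod 29); (6|29)=+1, (9|29)=+1; sign (−1)^0·+1^1·+1^1 = +1.
(a,b)_2: α=-5, β=-6; u≡5, v≡7 (mod 8); ε(u)ε(v)=0·1, αω(v)=-5·0, βω(u)=-6·1; sum ≡ 0  ⇒  +1.
(a,b)_∞: sgn(-25571910)=−, sgn(96135)=+, so +1.
(a,b)_11: α=-2, u≡7; β=-2, v≡10 (mod 11); (7|11)=-1, (10|11)=-1; sign (−1)^0·-1^-2·-1^-2 = +1.
(a,b)_17: α=1, u≡2; β=3, v≡10 (mod 17); (2|17)=+1, (10|17)=-1; sign (−1)^0·+1^3·-1^1 = -1.
(a,b)_7: α=1, u≡4; β=2, v≡4 (mod 7); (4|7)=+1, (4|7)=+1; sign (−1)^0·+1^2·+1^1 = +1.
(a,b)_13: α=1, u≡3; β=1, v≡8 (mod 13); (3|13)=+1, (8|13)=-1; sign (−1)^0·+1^1·-1^1 = -1.
(a,b)_19: α=1, u≡14; β=2, v≡18 (mod 19); (14|19)=-1, (18|19)=-1; sign (−1)^0·-1^2·-1^1 = -1.
Ram(-25571910, 96135) = {3, 13, 17, 19}; no ℚ_3-point on the conic.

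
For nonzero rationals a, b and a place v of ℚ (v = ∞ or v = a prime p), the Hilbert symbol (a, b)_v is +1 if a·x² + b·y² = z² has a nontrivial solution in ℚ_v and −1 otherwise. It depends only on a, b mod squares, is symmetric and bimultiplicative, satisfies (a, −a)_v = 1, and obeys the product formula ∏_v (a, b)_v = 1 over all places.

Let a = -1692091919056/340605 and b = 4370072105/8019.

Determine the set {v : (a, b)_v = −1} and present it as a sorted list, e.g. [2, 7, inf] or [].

(a, b) ≡ (-37145, 408595) mod (ℚ^×)²; places V = {2, 3, 5, 7, 11, 17, 19, 23, 29, ∞}.
(a,b)_11: α=2, u≡8; β=-1, v≡1 (mod 11); (8|11)=-1, (1|11)=+1; sign (−1)^0·-1^-1·+1^2 = -1.
(a,b)_∞: sgn(-37145)=−, sgn(408595)=+, so +1.
(a,b)_3: α=-4, u≡1; β=-6, v≡1 (mod 3); (1|3)=+1, (1|3)=+1; sign (−1)^0·+1^-6·+1^-4 = +1.
(a,b)_2: α=4, β=0; u≡7, v≡3 (mod 8); ε(u)ε(v)=1·1, αω(v)=4·1, βω(u)=0·0; sum ≡ 1  ⇒  -1.
(a,b)_19: α=1, u≡2; β=1, v≡17 (mod 19); (2|19)=-1, (17|19)=+1; sign (−1)^1·-1^1·+1^1 = +1.
(a,b)_17: α=1, u≡8; β=1, v≡11 (mod 17); (8|17)=+1, (11|17)=-1; sign (−1)^0·+1^1·-1^1 = -1.
(a,b)_5: α=-1, u≡4; β=1, v≡4 (mod 5); (4|5)=+1, (4|5)=+1; sign (−1)^0·+1^1·+1^-1 = +1.
(a,b)_23: α=1, u≡8; β=1, v≡9 (mod 23); (8|23)=+1, (9|23)=+1; sign (−1)^1·+1^1·+1^1 = -1.
(a,b)_29: α=-2, u≡24; β=0, v≡3 (mod 29); (24|29)=+1, (3|29)=-1; sign (−1)^0·+1^0·-1^-2 = +1.
(a,b)_7: α=6, u≡1; β=6, v≡6 (mod 7); (1|7)=+1, (6|7)=-1; sign (−1)^0·+1^6·-1^6 = +1.
Ram(-37145, 408595) = {2, 11, 17, 23}; no ℚ_2-point on the conic.

[2, 11, 17, 23]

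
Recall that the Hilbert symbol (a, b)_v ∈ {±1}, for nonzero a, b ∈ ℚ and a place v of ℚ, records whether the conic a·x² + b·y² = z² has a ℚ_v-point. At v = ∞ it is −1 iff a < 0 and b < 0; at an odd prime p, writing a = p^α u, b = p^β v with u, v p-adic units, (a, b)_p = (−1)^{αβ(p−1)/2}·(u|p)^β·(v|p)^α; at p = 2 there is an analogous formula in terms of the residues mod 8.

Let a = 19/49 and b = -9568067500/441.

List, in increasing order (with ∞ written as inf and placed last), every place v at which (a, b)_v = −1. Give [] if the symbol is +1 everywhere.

(a, b) ≡ (19, -13243) mod (ℚ^×)²; places V = {2, 3, 5, 7, 17, 19, 41, ∞}.
(a,b)_5: α=0, u≡1; β=4, v≡2 (mod 5); (1|5)=+1, (2|5)=-1; sign (−1)^0·+1^4·-1^0 = +1.
(a,b)_17: α=0, u≡16; β=3, v≡14 (mod 17); (16|17)=+1, (14|17)=-1; sign (−1)^0·+1^3·-1^0 = +1.
(a,b)_2: α=0, β=2; u≡3, v≡5 (mod 8); ε(u)ε(v)=1·0, αω(v)=0·1, βω(u)=2·1; sum ≡ 0  ⇒  +1.
(a,b)_19: α=1, u≡7; β=1, v≡9 (mod 19); (7|19)=+1, (9|19)=+1; sign (−1)^1·+1^1·+1^1 = -1.
(a,b)_3: α=0, u≡1; β=-2, v≡2 (mod 3); (1|3)=+1, (2|3)=-1; sign (−1)^0·+1^-2·-1^0 = +1.
(a,b)_41: α=0, u≡28; β=1, v≡1 (mod 41); (28|41)=-1, (1|41)=+1; sign (−1)^0·-1^1·+1^0 = -1.
(a,b)_7: α=-2, u≡5; β=-2, v≡1 (mod 7); (5|7)=-1, (1|7)=+1; sign (−1)^0·-1^-2·+1^-2 = +1.
(a,b)_∞: sgn(19)=+, sgn(-13243)=−, so +1.
|Ram(19, -13243)| = 2, even; anisotropic at {19, 41}.

[19, 41]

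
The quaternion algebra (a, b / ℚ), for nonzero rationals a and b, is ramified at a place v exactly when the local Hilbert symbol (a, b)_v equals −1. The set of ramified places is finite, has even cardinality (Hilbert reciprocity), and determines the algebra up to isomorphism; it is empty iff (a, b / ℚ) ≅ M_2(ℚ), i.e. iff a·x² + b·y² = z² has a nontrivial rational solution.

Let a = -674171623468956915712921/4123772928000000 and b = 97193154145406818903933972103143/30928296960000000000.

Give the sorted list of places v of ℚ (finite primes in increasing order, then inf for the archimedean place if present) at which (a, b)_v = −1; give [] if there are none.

Mod squares: a ≡ -2, b ≡ 5658. Check v ∈ {∞, 2, 3, 5, 7, 11, 17, 19, 23, 31, 41, 43}.
v=17: a=17^4·(≡1), b=17^6·(≡6) mod 17; (1|17)=+1, (6|17)=-1; (−1)^{4·6·8}·(+1)^6·(-1)^4 = +1.
v=31: a=31^2·(≡13), b=31^2·(≡16) mod 31; (13|31)=-1, (16|31)=+1; (−1)^{2·2·15}·(-1)^2·(+1)^2 = +1.
v=23: a=23^0·(≡21), b=23^3·(≡4) mod 23; (21|23)=-1, (4|23)=+1; (−1)^{0·3·11}·(-1)^3·(+1)^0 = -1.
v=7: a=7^12·(≡5), b=7^12·(≡1) mod 7; (5|7)=-1, (1|7)=+1; (−1)^{12·12·3}·(-1)^12·(+1)^12 = +1.
v=5: a=5^-6·(≡2), b=5^-10·(≡2) mod 5; (2|5)=-1, (2|5)=-1; (−1)^{-6·-10·2}·(-1)^-10·(-1)^-6 = +1.
v=∞: -2 < 0 and 5658 > 0  ⇒  (a,b)_∞ = +1.
v=41: a=41^2·(≡37), b=41^3·(≡13) mod 41; (37|41)=+1, (13|41)=-1; (−1)^{2·3·20}·(+1)^3·(-1)^2 = +1.
v=2: v_2(a)=-17, v_2(b)=-19; units ≡ 7, 5 (mod 8); ε·ε+αω+βω = 1·0+-17·1+-19·0 ≡ 1  ⇒  (a,b)_2 = -1.
v=19: a=19^2·(≡1), b=19^2·(≡13) mod 19; (1|19)=+1, (13|19)=-1; (−1)^{2·2·9}·(+1)^2·(-1)^2 = +1.
v=43: a=43^-2·(≡24), b=43^-2·(≡21) mod 43; (24|43)=+1, (21|43)=+1; (−1)^{-2·-2·21}·(+1)^-2·(+1)^-2 = +1.
v=3: a=3^-2·(≡1), b=3^-3·(≡2) mod 3; (1|3)=+1, (2|3)=-1; (−1)^{-2·-3·1}·(+1)^-3·(-1)^-2 = +1.
v=11: a=11^-2·(≡4), b=11^-2·(≡4) mod 11; (4|11)=+1, (4|11)=+1; (−1)^{-2·-2·5}·(+1)^-2·(+1)^-2 = +1.
|Ram(-2, 5658)| = 2, even; anisotropic at {2, 23}.

[2, 23]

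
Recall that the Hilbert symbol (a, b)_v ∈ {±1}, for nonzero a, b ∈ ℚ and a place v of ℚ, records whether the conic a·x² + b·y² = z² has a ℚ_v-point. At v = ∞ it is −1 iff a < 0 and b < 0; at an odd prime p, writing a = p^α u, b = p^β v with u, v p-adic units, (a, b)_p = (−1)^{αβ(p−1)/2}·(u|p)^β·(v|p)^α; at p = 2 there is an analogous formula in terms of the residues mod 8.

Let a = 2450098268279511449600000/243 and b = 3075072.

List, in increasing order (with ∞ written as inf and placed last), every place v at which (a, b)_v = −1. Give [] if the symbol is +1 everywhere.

(a, b) ≡ (330, 3003) mod (ℚ^×)²; places V = {2, 3, 5, 7, 11, 13, ∞}.
(a,b)_2: α=33, β=10; u≡5, v≡3 (mod 8); ε(u)ε(v)=0·1, αω(v)=33·1, βω(u)=10·1; sum ≡ 1  ⇒  -1.
(a,b)_13: α=4, u≡8; β=1, v≡9 (mod 13); (8|13)=-1, (9|13)=+1; sign (−1)^0·-1^1·+1^4 = -1.
(a,b)_5: α=5, u≡4; β=0, v≡2 (mod 5); (4|5)=+1, (2|5)=-1; sign (−1)^0·+1^0·-1^5 = -1.
(a,b)_7: α=4, u≡2; β=1, v≡4 (mod 7); (2|7)=+1, (4|7)=+1; sign (−1)^0·+1^1·+1^4 = +1.
(a,b)_∞: sgn(330)=+, sgn(3003)=+, so +1.
(a,b)_3: α=-5, u≡2; β=1, v≡2 (mod 3); (2|3)=-1, (2|3)=-1; sign (−1)^1·-1^1·-1^-5 = -1.
(a,b)_11: α=3, u≡10; β=1, v≡9 (mod 11); (10|11)=-1, (9|11)=+1; sign (−1)^1·-1^1·+1^3 = +1.
(330, 3003 / ℚ) ramifies at {2, 3, 5, 13}: a division algebra.

[2, 3, 5, 13]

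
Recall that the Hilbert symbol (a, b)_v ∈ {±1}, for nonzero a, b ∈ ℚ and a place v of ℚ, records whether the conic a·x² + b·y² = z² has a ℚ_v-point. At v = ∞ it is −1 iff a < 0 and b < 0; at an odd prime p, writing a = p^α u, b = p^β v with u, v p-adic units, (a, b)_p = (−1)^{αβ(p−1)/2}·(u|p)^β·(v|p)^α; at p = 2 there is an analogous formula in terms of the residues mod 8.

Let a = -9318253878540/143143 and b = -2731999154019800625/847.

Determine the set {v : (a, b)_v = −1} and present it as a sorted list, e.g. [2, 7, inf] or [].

Mod squares: a ≡ -26598005, b ≡ -7. Check v ∈ {∞, 2, 3, 5, 7, 11, 13, 19, 23, 29, 37, 47}.
v=23: a=23^1·(≡11), b=23^2·(≡16) mod 23; (11|23)=-1, (16|23)=+1; (−1)^{1·2·11}·(-1)^2·(+1)^1 = +1.
v=13: a=13^-2·(≡2), b=13^0·(≡7) mod 13; (2|13)=-1, (7|13)=-1; (−1)^{-2·0·6}·(-1)^0·(-1)^-2 = +1.
v=3: a=3^6·(≡1), b=3^2·(≡2) mod 3; (1|3)=+1, (2|3)=-1; (−1)^{6·2·1}·(+1)^2·(-1)^6 = +1.
v=29: a=29^2·(≡14), b=29^2·(≡20) mod 29; (14|29)=-1, (20|29)=+1; (−1)^{2·2·14}·(-1)^2·(+1)^2 = +1.
v=7: a=7^-1·(≡1), b=7^-1·(≡6) mod 7; (1|7)=+1, (6|7)=-1; (−1)^{-1·-1·3}·(+1)^-1·(-1)^-1 = +1.
v=2: v_2(a)=2, v_2(b)=0; units ≡ 3, 1 (mod 8); ε·ε+αω+βω = 1·0+2·0+0·1 ≡ 0  ⇒  (a,b)_2 = +1.
v=37: a=37^1·(≡29), b=37^2·(≡34) mod 37; (29|37)=-1, (34|37)=+1; (−1)^{1·2·18}·(-1)^2·(+1)^1 = +1.
v=5: a=5^1·(≡4), b=5^4·(≡2) mod 5; (4|5)=+1, (2|5)=-1; (−1)^{1·4·2}·(+1)^4·(-1)^1 = -1.
v=∞: -26598005 < 0 and -7 < 0  ⇒  (a,b)_∞ = -1.
v=11: a=11^-2·(≡7), b=11^-2·(≡1) mod 11; (7|11)=-1, (1|11)=+1; (−1)^{-2·-2·5}·(-1)^-2·(+1)^-2 = +1.
v=47: a=47^1·(≡32), b=47^2·(≡19) mod 47; (32|47)=+1, (19|47)=-1; (−1)^{1·2·23}·(+1)^2·(-1)^1 = -1.
v=19: a=19^1·(≡17), b=19^2·(≡12) mod 19; (17|19)=+1, (12|19)=-1; (−1)^{1·2·9}·(+1)^2·(-1)^1 = -1.
|Ram(-26598005, -7)| = 4, even; anisotropic at {5, 19, 47, ∞}.

[5, 19, 47, inf]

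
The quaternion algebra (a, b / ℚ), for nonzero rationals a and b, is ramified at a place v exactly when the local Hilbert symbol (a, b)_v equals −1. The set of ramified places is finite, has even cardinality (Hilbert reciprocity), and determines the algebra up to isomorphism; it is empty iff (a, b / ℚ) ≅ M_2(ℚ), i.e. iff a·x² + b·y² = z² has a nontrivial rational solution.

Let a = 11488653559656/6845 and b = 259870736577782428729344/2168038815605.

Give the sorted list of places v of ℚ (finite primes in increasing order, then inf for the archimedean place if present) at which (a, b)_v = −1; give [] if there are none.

(a, b) ≡ (130, 11305) mod (ℚ^×)²; places V = {2, 3, 5, 7, 13, 17, 19, 37, ∞}.
(a,b)_∞: sgn(130)=+, sgn(11305)=+, so +1.
(a,b)_5: α=-1, u≡4; β=-1, v≡4 (mod 5); (4|5)=+1, (4|5)=+1; sign (−1)^0·+1^-1·+1^-1 = +1.
(a,b)_7: α=6, u≡2; β=9, v≡3 (mod 7); (2|7)=+1, (3|7)=-1; sign (−1)^0·+1^9·-1^6 = +1.
(a,b)_2: α=3, β=18; u≡1, v≡1 (mod 8); ε(u)ε(v)=0·0, αω(v)=3·0, βω(u)=18·0; sum ≡ 0  ⇒  +1.
(a,b)_13: α=1, u≡9; β=-2, v≡8 (mod 13); (9|13)=+1, (8|13)=-1; sign (−1)^0·+1^-2·-1^1 = -1.
(a,b)_3: α=2, u≡1; β=6, v≡1 (mod 3); (1|3)=+1, (1|3)=+1; sign (−1)^0·+1^6·+1^2 = +1.
(a,b)_37: α=-2, u≡22; β=-6, v≡8 (mod 37); (22|37)=-1, (8|37)=-1; sign (−1)^0·-1^-6·-1^-2 = +1.
(a,b)_17: α=2, u≡11; β=3, v≡4 (mod 17); (11|17)=-1, (4|17)=+1; sign (−1)^0·-1^3·+1^2 = -1.
(a,b)_19: α=2, u≡4; β=3, v≡17 (mod 19); (4|19)=+1, (17|19)=+1; sign (−1)^0·+1^3·+1^2 = +1.
(130, 11305 / ℚ) ramifies at {13, 17}: a division algebra.

[13, 17]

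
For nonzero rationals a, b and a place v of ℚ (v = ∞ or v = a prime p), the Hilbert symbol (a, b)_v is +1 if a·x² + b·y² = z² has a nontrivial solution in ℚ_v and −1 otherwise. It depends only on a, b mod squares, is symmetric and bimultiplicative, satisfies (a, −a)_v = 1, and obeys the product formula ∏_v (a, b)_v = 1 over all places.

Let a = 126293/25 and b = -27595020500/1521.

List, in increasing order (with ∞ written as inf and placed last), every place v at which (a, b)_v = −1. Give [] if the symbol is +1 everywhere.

Mod squares: a ≡ 437, b ≡ -5. Check v ∈ {∞, 2, 3, 5, 13, 17, 19, 23}.
v=19: a=19^1·(≡9), b=19^2·(≡15) mod 19; (9|19)=+1, (15|19)=-1; (−1)^{1·2·9}·(+1)^2·(-1)^1 = -1.
v=3: a=3^0·(≡2), b=3^-2·(≡1) mod 3; (2|3)=-1, (1|3)=+1; (−1)^{0·-2·1}·(-1)^-2·(+1)^0 = +1.
v=∞: 437 > 0 and -5 < 0  ⇒  (a,b)_∞ = +1.
v=23: a=23^1·(≡20), b=23^2·(≡2) mod 23; (20|23)=-1, (2|23)=+1; (−1)^{1·2·11}·(-1)^2·(+1)^1 = +1.
v=13: a=13^0·(≡2), b=13^-2·(≡2) mod 13; (2|13)=-1, (2|13)=-1; (−1)^{0·-2·6}·(-1)^-2·(-1)^0 = +1.
v=2: v_2(a)=0, v_2(b)=2; units ≡ 5, 3 (mod 8); ε·ε+αω+βω = 0·1+0·1+2·1 ≡ 0  ⇒  (a,b)_2 = +1.
v=17: a=17^2·(≡10), b=17^2·(≡10) mod 17; (10|17)=-1, (10|17)=-1; (−1)^{2·2·8}·(-1)^2·(-1)^2 = +1.
v=5: a=5^-2·(≡3), b=5^3·(≡1) mod 5; (3|5)=-1, (1|5)=+1; (−1)^{-2·3·2}·(-1)^3·(+1)^-2 = -1.
(437, -5 / ℚ) ramifies at {5, 19}: a division algebra.

[5, 19]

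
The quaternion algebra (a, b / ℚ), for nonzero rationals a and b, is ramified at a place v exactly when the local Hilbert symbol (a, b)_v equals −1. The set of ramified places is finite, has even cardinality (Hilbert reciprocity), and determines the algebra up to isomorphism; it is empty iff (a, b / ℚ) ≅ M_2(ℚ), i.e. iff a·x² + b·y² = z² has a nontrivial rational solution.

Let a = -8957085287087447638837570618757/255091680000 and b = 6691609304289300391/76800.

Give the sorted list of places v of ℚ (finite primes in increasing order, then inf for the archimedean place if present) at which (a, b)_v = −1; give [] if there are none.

(a, b) ≡ (-713031, 5579502357) mod (ℚ^×)²; places V = {2, 3, 5, 7, 11, 13, 17, 19, 23, 29, 31, 37, 41, ∞}.
(a,b)_7: α=2, u≡6; β=2, v≡1 (mod 7); (6|7)=-1, (1|7)=+1; sign (−1)^0·-1^2·+1^2 = +1.
(a,b)_23: α=2, u≡14; β=1, v≡19 (mod 23); (14|23)=-1, (19|23)=-1; sign (−1)^0·-1^1·-1^2 = -1.
(a,b)_31: α=1, u≡1; β=1, v≡12 (mod 31); (1|31)=+1, (12|31)=-1; sign (−1)^1·+1^1·-1^1 = +1.
(a,b)_3: α=-13, u≡1; β=-1, v≡1 (mod 3); (1|3)=+1, (1|3)=+1; sign (−1)^1·+1^-1·+1^-13 = -1.
(a,b)_37: α=2, u≡21; β=1, v≡24 (mod 37); (21|37)=+1, (24|37)=-1; sign (−1)^0·+1^1·-1^2 = +1.
(a,b)_19: α=2, u≡16; β=2, v≡13 (mod 19); (16|19)=+1, (13|19)=-1; sign (−1)^0·+1^2·-1^2 = +1.
(a,b)_13: α=2, u≡6; β=1, v≡11 (mod 13); (6|13)=-1, (11|13)=-1; sign (−1)^0·-1^1·-1^2 = -1.
(a,b)_17: α=1, u≡9; β=1, v≡1 (mod 17); (9|17)=+1, (1|17)=+1; sign (−1)^0·+1^1·+1^1 = +1.
(a,b)_11: α=5, u≡10; β=3, v≡10 (mod 11); (10|11)=-1, (10|11)=-1; sign (−1)^1·-1^3·-1^5 = -1.
(a,b)_5: α=-4, u≡1; β=-2, v≡3 (mod 5); (1|5)=+1, (3|5)=-1; sign (−1)^0·+1^-2·-1^-4 = +1.
(a,b)_2: α=-8, β=-10; u≡1, v≡5 (mod 8); ε(u)ε(v)=0·0, αω(v)=-8·1, βω(u)=-10·0; sum ≡ 0  ⇒  +1.
(a,b)_29: α=4, u≡3; β=1, v≡10 (mod 29); (3|29)=-1, (10|29)=-1; sign (−1)^0·-1^1·-1^4 = -1.
(a,b)_∞: sgn(-713031)=−, sgn(5579502357)=+, so +1.
(a,b)_41: α=3, u≡29; β=2, v≡17 (mod 41); (29|41)=-1, (17|41)=-1; sign (−1)^0·-1^2·-1^3 = -1.
|Ram(-713031, 5579502357)| = 6, even; anisotropic at {3, 11, 13, 23, 29, 41}.

[3, 11, 13, 23, 29, 41]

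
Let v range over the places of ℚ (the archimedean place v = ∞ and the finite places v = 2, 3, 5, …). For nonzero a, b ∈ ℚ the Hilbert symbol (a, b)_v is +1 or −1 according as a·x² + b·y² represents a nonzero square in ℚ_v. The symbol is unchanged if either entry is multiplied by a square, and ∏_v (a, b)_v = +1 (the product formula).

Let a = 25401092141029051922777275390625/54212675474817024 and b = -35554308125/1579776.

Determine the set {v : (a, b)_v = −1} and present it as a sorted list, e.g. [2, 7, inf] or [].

[17, 19, 29, 43]

(a, b) ≡ (55583778, -1208343) mod (ℚ^×)²; places V = {2, 3, 5, 7, 11, 13, 17, 19, 23, 29, 43, ∞}.
(a,b)_17: α=7, u≡3; β=-1, v≡15 (mod 17); (3|17)=-1, (15|17)=+1; sign (−1)^0·-1^-1·+1^7 = -1.
(a,b)_3: α=-1, u≡1; β=-1, v≡2 (mod 3); (1|3)=+1, (2|3)=-1; sign (−1)^1·+1^-1·-1^-1 = +1.
(a,b)_5: α=10, u≡2; β=4, v≡2 (mod 5); (2|5)=-1, (2|5)=-1; sign (−1)^0·-1^4·-1^10 = +1.
(a,b)_43: α=3, u≡6; β=1, v≡41 (mod 43); (6|43)=+1, (41|43)=+1; sign (−1)^1·+1^1·+1^3 = -1.
(a,b)_2: α=-29, β=-8; u≡1, v≡1 (mod 8); ε(u)ε(v)=0·0, αω(v)=-29·0, βω(u)=-8·0; sum ≡ 0  ⇒  +1.
(a,b)_∞: sgn(55583778)=+, sgn(-1208343)=−, so +1.
(a,b)_23: α=1, u≡20; β=0, v≡8 (mod 23); (20|23)=-1, (8|23)=+1; sign (−1)^0·-1^0·+1^1 = +1.
(a,b)_7: α=0, u≡3; β=4, v≡2 (mod 7); (3|7)=-1, (2|7)=+1; sign (−1)^0·-1^4·+1^0 = +1.
(a,b)_11: α=-6, u≡10; β=-2, v≡6 (mod 11); (10|11)=-1, (6|11)=-1; sign (−1)^0·-1^-2·-1^-6 = +1.
(a,b)_29: α=5, u≡21; β=1, v≡16 (mod 29); (21|29)=-1, (16|29)=+1; sign (−1)^0·-1^1·+1^5 = -1.
(a,b)_13: α=2, u≡1; β=0, v≡5 (mod 13); (1|13)=+1, (5|13)=-1; sign (−1)^0·+1^0·-1^2 = +1.
(a,b)_19: α=-1, u≡18; β=1, v≡8 (mod 19); (18|19)=-1, (8|19)=-1; sign (−1)^1·-1^1·-1^-1 = -1.
Ram(55583778, -1208343) = {17, 19, 29, 43}; no ℚ_17-point on the conic.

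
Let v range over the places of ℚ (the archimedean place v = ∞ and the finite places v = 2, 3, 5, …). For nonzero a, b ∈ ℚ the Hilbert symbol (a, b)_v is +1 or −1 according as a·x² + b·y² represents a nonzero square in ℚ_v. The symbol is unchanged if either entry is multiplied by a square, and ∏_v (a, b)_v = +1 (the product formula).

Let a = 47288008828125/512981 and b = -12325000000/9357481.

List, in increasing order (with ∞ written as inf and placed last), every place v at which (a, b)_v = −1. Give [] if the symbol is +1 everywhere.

[5, 17]

Mod squares: a ≡ 2465, b ≡ -493. Check v ∈ {∞, 2, 3, 5, 7, 13, 17, 19, 23, 29}.
v=29: a=29^-1·(≡21), b=29^1·(≡10) mod 29; (21|29)=-1, (10|29)=-1; (−1)^{-1·1·14}·(-1)^1·(-1)^-1 = +1.
v=23: a=23^0·(≡1), b=23^-2·(≡9) mod 23; (1|23)=+1, (9|23)=+1; (−1)^{0·-2·11}·(+1)^-2·(+1)^0 = +1.
v=∞: 2465 > 0 and -493 < 0  ⇒  (a,b)_∞ = +1.
v=19: a=19^-2·(≡8), b=19^-2·(≡17) mod 19; (8|19)=-1, (17|19)=+1; (−1)^{-2·-2·9}·(-1)^-2·(+1)^-2 = +1.
v=7: a=7^-2·(≡4), b=7^-2·(≡1) mod 7; (4|7)=+1, (1|7)=+1; (−1)^{-2·-2·3}·(+1)^-2·(+1)^-2 = +1.
v=5: a=5^7·(≡3), b=5^8·(≡3) mod 5; (3|5)=-1, (3|5)=-1; (−1)^{7·8·2}·(-1)^8·(-1)^7 = -1.
v=3: a=3^6·(≡2), b=3^0·(≡2) mod 3; (2|3)=-1, (2|3)=-1; (−1)^{6·0·1}·(-1)^0·(-1)^6 = +1.
v=17: a=17^3·(≡9), b=17^1·(≡3) mod 17; (9|17)=+1, (3|17)=-1; (−1)^{3·1·8}·(+1)^1·(-1)^3 = -1.
v=13: a=13^2·(≡5), b=13^0·(≡4) mod 13; (5|13)=-1, (4|13)=+1; (−1)^{2·0·6}·(-1)^0·(+1)^2 = +1.
v=2: v_2(a)=0, v_2(b)=6; units ≡ 1, 3 (mod 8); ε·ε+αω+βω = 0·1+0·1+6·0 ≡ 0  ⇒  (a,b)_2 = +1.
(2465, -493 / ℚ) ramifies at {5, 17}: a division algebra.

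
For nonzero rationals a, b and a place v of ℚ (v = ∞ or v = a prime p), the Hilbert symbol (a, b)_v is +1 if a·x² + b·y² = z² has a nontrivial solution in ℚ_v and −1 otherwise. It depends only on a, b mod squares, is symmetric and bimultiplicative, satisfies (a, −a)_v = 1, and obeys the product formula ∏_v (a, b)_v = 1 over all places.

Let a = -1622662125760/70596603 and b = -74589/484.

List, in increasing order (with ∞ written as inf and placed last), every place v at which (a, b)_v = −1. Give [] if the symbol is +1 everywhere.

[2, inf]

Mod squares: a ≡ -705, b ≡ -141. Check v ∈ {∞, 2, 3, 5, 7, 11, 13, 17, 23, 47}.
v=3: a=3^-5·(≡2), b=3^1·(≡1) mod 3; (2|3)=-1, (1|3)=+1; (−1)^{-5·1·1}·(-1)^1·(+1)^-5 = +1.
v=7: a=7^-4·(≡1), b=7^0·(≡3) mod 7; (1|7)=+1, (3|7)=-1; (−1)^{-4·0·3}·(+1)^0·(-1)^-4 = +1.
v=∞: -705 < 0 and -141 < 0  ⇒  (a,b)_∞ = -1.
v=47: a=47^3·(≡4), b=47^1·(≡31) mod 47; (4|47)=+1, (31|47)=-1; (−1)^{3·1·23}·(+1)^1·(-1)^3 = +1.
v=11: a=11^-2·(≡2), b=11^-2·(≡6) mod 11; (2|11)=-1, (6|11)=-1; (−1)^{-2·-2·5}·(-1)^-2·(-1)^-2 = +1.
v=5: a=5^1·(≡1), b=5^0·(≡4) mod 5; (1|5)=+1, (4|5)=+1; (−1)^{1·0·2}·(+1)^0·(+1)^1 = +1.
v=13: a=13^2·(≡3), b=13^0·(≡6) mod 13; (3|13)=+1, (6|13)=-1; (−1)^{2·0·6}·(+1)^0·(-1)^2 = +1.
v=17: a=17^2·(≡15), b=17^0·(≡3) mod 17; (15|17)=+1, (3|17)=-1; (−1)^{2·0·8}·(+1)^0·(-1)^2 = +1.
v=23: a=23^0·(≡2), b=23^2·(≡20) mod 23; (2|23)=+1, (20|23)=-1; (−1)^{0·2·11}·(+1)^2·(-1)^0 = +1.
v=2: v_2(a)=6, v_2(b)=-2; units ≡ 7, 3 (mod 8); ε·ε+αω+βω = 1·1+6·1+-2·0 ≡ 1  ⇒  (a,b)_2 = -1.
(-705, -141 / ℚ) ramifies at {2, ∞}: a division algebra.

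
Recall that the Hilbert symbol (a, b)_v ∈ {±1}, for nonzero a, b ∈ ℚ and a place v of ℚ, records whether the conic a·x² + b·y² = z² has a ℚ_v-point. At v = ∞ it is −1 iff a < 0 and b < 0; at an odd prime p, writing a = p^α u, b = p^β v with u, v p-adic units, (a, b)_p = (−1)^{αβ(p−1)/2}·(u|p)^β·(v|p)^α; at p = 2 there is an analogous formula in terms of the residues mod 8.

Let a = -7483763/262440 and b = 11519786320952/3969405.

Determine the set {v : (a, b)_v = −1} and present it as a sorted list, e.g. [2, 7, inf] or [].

[2, 5]

(a, b) ≡ (-141470, 75403510) mod (ℚ^×)²; places V = {2, 3, 5, 7, 11, 13, 19, 23, 41, 43, 47, ∞}.
(a,b)_2: α=-3, β=3; u≡1, v≡3 (mod 8); ε(u)ε(v)=0·1, αω(v)=-3·1, βω(u)=3·0; sum ≡ 1  ⇒  -1.
(a,b)_41: α=0, u≡33; β=1, v≡15 (mod 41); (33|41)=+1, (15|41)=-1; sign (−1)^0·+1^1·-1^0 = +1.
(a,b)_23: α=2, u≡9; β=2, v≡20 (mod 23); (9|23)=+1, (20|23)=-1; sign (−1)^0·+1^2·-1^2 = +1.
(a,b)_19: α=0, u≡17; β=2, v≡2 (mod 19); (17|19)=+1, (2|19)=-1; sign (−1)^0·+1^2·-1^0 = +1.
(a,b)_5: α=-1, u≡4; β=-1, v≡2 (mod 5); (4|5)=+1, (2|5)=-1; sign (−1)^0·+1^-1·-1^-1 = -1.
(a,b)_11: α=0, u≡5; β=-2, v≡10 (mod 11); (5|11)=+1, (10|11)=-1; sign (−1)^0·+1^-2·-1^0 = +1.
(a,b)_∞: sgn(-141470)=−, sgn(75403510)=+, so +1.
(a,b)_47: α=1, u≡5; β=1, v≡14 (mod 47); (5|47)=-1, (14|47)=+1; sign (−1)^1·-1^1·+1^1 = +1.
(a,b)_13: α=0, u≡10; β=1, v≡11 (mod 13); (10|13)=+1, (11|13)=-1; sign (−1)^0·+1^1·-1^0 = +1.
(a,b)_7: α=1, u≡5; β=1, v≡4 (mod 7); (5|7)=-1, (4|7)=+1; sign (−1)^1·-1^1·+1^1 = +1.
(a,b)_3: α=-8, u≡1; β=-8, v≡1 (mod 3); (1|3)=+1, (1|3)=+1; sign (−1)^0·+1^-8·+1^-8 = +1.
(a,b)_43: α=1, u≡6; β=1, v≡26 (mod 43); (6|43)=+1, (26|43)=-1; sign (−1)^1·+1^1·-1^1 = +1.
|Ram(-141470, 75403510)| = 2, even; anisotropic at {2, 5}.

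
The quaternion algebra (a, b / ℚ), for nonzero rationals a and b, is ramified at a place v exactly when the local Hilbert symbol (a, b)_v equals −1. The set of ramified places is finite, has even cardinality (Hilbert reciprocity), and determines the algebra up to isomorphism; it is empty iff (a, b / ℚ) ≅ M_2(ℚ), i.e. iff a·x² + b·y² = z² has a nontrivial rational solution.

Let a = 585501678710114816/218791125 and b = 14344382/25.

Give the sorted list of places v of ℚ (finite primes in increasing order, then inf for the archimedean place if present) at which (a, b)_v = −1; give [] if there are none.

[5, 31]

Mod squares: a ≡ 130, b ≡ 62. Check v ∈ {∞, 2, 3, 5, 7, 13, 17, 31, 37}.
v=∞: 130 > 0 and 62 > 0  ⇒  (a,b)_∞ = +1.
v=3: a=3^-6·(≡1), b=3^0·(≡2) mod 3; (1|3)=+1, (2|3)=-1; (−1)^{-6·0·1}·(+1)^0·(-1)^-6 = +1.
v=31: a=31^2·(≡26), b=31^1·(≡18) mod 31; (26|31)=-1, (18|31)=+1; (−1)^{2·1·15}·(-1)^1·(+1)^2 = -1.
v=2: v_2(a)=9, v_2(b)=1; units ≡ 1, 7 (mod 8); ε·ε+αω+βω = 0·1+9·0+1·0 ≡ 0  ⇒  (a,b)_2 = +1.
v=5: a=5^-3·(≡4), b=5^-2·(≡2) mod 5; (4|5)=+1, (2|5)=-1; (−1)^{-3·-2·2}·(+1)^-2·(-1)^-3 = -1.
v=17: a=17^2·(≡6), b=17^0·(≡11) mod 17; (6|17)=-1, (11|17)=-1; (−1)^{2·0·8}·(-1)^0·(-1)^2 = +1.
v=37: a=37^4·(≡31), b=37^2·(≡21) mod 37; (31|37)=-1, (21|37)=+1; (−1)^{4·2·18}·(-1)^2·(+1)^4 = +1.
v=13: a=13^3·(≡1), b=13^2·(≡12) mod 13; (1|13)=+1, (12|13)=+1; (−1)^{3·2·6}·(+1)^2·(+1)^3 = +1.
v=7: a=7^-4·(≡1), b=7^0·(≡6) mod 7; (1|7)=+1, (6|7)=-1; (−1)^{-4·0·3}·(+1)^0·(-1)^-4 = +1.
(130, 62 / ℚ) ramifies at {5, 31}: a division algebra.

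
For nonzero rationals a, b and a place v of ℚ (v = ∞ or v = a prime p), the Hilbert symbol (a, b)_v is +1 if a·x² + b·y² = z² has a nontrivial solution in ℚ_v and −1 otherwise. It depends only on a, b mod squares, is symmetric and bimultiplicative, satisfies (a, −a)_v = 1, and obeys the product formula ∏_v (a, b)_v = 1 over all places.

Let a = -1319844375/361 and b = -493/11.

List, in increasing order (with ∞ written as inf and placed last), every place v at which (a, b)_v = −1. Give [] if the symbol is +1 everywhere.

[11, 17, 29, inf]

(a, b) ≡ (-31, -5423) mod (ℚ^×)²; places V = {2, 3, 5, 11, 17, 19, 29, 31, ∞}.
(a,b)_5: α=4, u≡4; β=0, v≡2 (mod 5); (4|5)=+1, (2|5)=-1; sign (−1)^0·+1^0·-1^4 = +1.
(a,b)_2: α=0, β=0; u≡1, v≡1 (mod 8); ε(u)ε(v)=0·0, αω(v)=0·0, βω(u)=0·0; sum ≡ 0  ⇒  +1.
(a,b)_31: α=1, u≡12; β=0, v≡20 (mod 31); (12|31)=-1, (20|31)=+1; sign (−1)^0·-1^0·+1^1 = +1.
(a,b)_3: α=4, u≡2; β=0, v≡1 (mod 3); (2|3)=-1, (1|3)=+1; sign (−1)^0·-1^0·+1^4 = +1.
(a,b)_∞: sgn(-31)=−, sgn(-5423)=−, so -1.
(a,b)_19: α=-2, u≡11; β=0, v≡7 (mod 19); (11|19)=+1, (7|19)=+1; sign (−1)^0·+1^0·+1^-2 = +1.
(a,b)_17: α=0, u≡11; β=1, v≡2 (mod 17); (11|17)=-1, (2|17)=+1; sign (−1)^0·-1^1·+1^0 = -1.
(a,b)_11: α=0, u≡7; β=-1, v≡2 (mod 11); (7|11)=-1, (2|11)=-1; sign (−1)^0·-1^-1·-1^0 = -1.
(a,b)_29: α=2, u≡17; β=1, v≡9 (mod 29); (17|29)=-1, (9|29)=+1; sign (−1)^0·-1^1·+1^2 = -1.
|Ram(-31, -5423)| = 4, even; anisotropic at {11, 17, 29, ∞}.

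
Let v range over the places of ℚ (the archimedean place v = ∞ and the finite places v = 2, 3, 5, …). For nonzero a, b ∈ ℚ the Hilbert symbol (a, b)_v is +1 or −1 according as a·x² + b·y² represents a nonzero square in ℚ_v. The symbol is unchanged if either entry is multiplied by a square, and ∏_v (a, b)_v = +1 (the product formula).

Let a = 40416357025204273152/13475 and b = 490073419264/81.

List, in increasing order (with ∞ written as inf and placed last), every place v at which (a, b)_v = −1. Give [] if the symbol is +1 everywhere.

Mod squares: a ≡ 4862, b ≡ 6624046. Check v ∈ {∞, 2, 3, 5, 7, 11, 13, 17, 19, 23, 53}.
v=7: a=7^-2·(≡2), b=7^0·(≡4) mod 7; (2|7)=+1, (4|7)=+1; (−1)^{-2·0·3}·(+1)^0·(+1)^-2 = +1.
v=17: a=17^3·(≡10), b=17^2·(≡1) mod 17; (10|17)=-1, (1|17)=+1; (−1)^{3·2·8}·(-1)^2·(+1)^3 = +1.
v=13: a=13^1·(≡4), b=13^1·(≡11) mod 13; (4|13)=+1, (11|13)=-1; (−1)^{1·1·6}·(+1)^1·(-1)^1 = -1.
v=11: a=11^-1·(≡7), b=11^1·(≡10) mod 11; (7|11)=-1, (10|11)=-1; (−1)^{-1·1·5}·(-1)^1·(-1)^-1 = -1.
v=∞: 4862 > 0 and 6624046 > 0  ⇒  (a,b)_∞ = +1.
v=19: a=19^2·(≡11), b=19^1·(≡14) mod 19; (11|19)=+1, (14|19)=-1; (−1)^{2·1·9}·(+1)^1·(-1)^2 = +1.
v=3: a=3^2·(≡2), b=3^-4·(≡1) mod 3; (2|3)=-1, (1|3)=+1; (−1)^{2·-4·1}·(-1)^-4·(+1)^2 = +1.
v=23: a=23^2·(≡9), b=23^1·(≡10) mod 23; (9|23)=+1, (10|23)=-1; (−1)^{2·1·11}·(+1)^1·(-1)^2 = +1.
v=5: a=5^-2·(≡3), b=5^0·(≡4) mod 5; (3|5)=-1, (4|5)=+1; (−1)^{-2·0·2}·(-1)^0·(+1)^-2 = +1.
v=53: a=53^2·(≡26), b=53^1·(≡14) mod 53; (26|53)=-1, (14|53)=-1; (−1)^{2·1·26}·(-1)^1·(-1)^2 = -1.
v=2: v_2(a)=17, v_2(b)=9; units ≡ 7, 7 (mod 8); ε·ε+αω+βω = 1·1+17·0+9·0 ≡ 1  ⇒  (a,b)_2 = -1.
|Ram(4862, 6624046)| = 4, even; anisotropic at {2, 11, 13, 53}.

[2, 11, 13, 53]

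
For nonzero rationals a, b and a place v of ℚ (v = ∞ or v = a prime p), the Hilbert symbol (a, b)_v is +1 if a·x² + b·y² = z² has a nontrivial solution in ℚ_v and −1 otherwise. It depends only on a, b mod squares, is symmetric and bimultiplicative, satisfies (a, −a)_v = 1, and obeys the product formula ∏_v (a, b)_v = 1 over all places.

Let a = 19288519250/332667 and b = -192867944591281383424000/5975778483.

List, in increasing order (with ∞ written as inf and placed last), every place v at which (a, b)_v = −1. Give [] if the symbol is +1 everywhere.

[2, 3, 5, 11]

(a, b) ≡ (2310, -1155) mod (ℚ^×)²; places V = {2, 3, 5, 7, 11, 13, 19, 23, 29, 31, 37, ∞}.
(a,b)_2: α=1, β=14; u≡3, v≡5 (mod 8); ε(u)ε(v)=1·0, αω(v)=1·1, βω(u)=14·1; sum ≡ 1  ⇒  -1.
(a,b)_29: α=0, u≡27; β=-2, v≡25 (mod 29); (27|29)=-1, (25|29)=+1; sign (−1)^0·-1^-2·+1^0 = +1.
(a,b)_19: α=0, u≡11; β=-2, v≡7 (mod 19); (11|19)=+1, (7|19)=+1; sign (−1)^0·+1^-2·+1^0 = +1.
(a,b)_3: α=-5, u≡2; β=-9, v≡2 (mod 3); (2|3)=-1, (2|3)=-1; sign (−1)^1·-1^-9·-1^-5 = -1.
(a,b)_23: α=0, u≡15; β=2, v≡9 (mod 23); (15|23)=-1, (9|23)=+1; sign (−1)^0·-1^2·+1^0 = +1.
(a,b)_5: α=3, u≡2; β=3, v≡1 (mod 5); (2|5)=-1, (1|5)=+1; sign (−1)^0·-1^3·+1^3 = -1.
(a,b)_∞: sgn(2310)=+, sgn(-1155)=−, so +1.
(a,b)_37: α=-2, u≡16; β=0, v≡22 (mod 37); (16|37)=+1, (22|37)=-1; sign (−1)^0·+1^0·-1^-2 = +1.
(a,b)_31: α=0, u≡2; β=2, v≡23 (mod 31); (2|31)=+1, (23|31)=-1; sign (−1)^0·+1^2·-1^0 = +1.
(a,b)_11: α=3, u≡4; β=3, v≡4 (mod 11); (4|11)=+1, (4|11)=+1; sign (−1)^1·+1^3·+1^3 = -1.
(a,b)_7: α=3, u≡2; β=7, v≡6 (mod 7); (2|7)=+1, (6|7)=-1; sign (−1)^1·+1^7·-1^3 = +1.
(a,b)_13: α=2, u≡1; β=2, v≡5 (mod 13); (1|13)=+1, (5|13)=-1; sign (−1)^0·+1^2·-1^2 = +1.
Ram(2310, -1155) = {2, 3, 5, 11}; no ℚ_2-point on the conic.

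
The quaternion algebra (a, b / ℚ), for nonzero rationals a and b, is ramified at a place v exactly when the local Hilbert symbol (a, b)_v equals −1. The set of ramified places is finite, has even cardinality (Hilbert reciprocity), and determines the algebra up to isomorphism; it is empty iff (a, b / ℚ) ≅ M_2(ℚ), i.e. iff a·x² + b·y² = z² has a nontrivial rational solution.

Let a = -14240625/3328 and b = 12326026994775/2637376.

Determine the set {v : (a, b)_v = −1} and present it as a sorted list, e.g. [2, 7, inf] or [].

[2, 3]

(a, b) ≡ (-6045, 39) mod (ℚ^×)²; places V = {2, 3, 5, 7, 13, 29, 31, ∞}.
(a,b)_13: α=-1, u≡12; β=3, v≡4 (mod 13); (12|13)=+1, (4|13)=+1; sign (−1)^0·+1^3·+1^-1 = +1.
(a,b)_7: α=2, u≡5; β=-2, v≡4 (mod 7); (5|7)=-1, (4|7)=+1; sign (−1)^0·-1^-2·+1^2 = +1.
(a,b)_31: α=1, u≡21; β=4, v≡25 (mod 31); (21|31)=-1, (25|31)=+1; sign (−1)^0·-1^4·+1^1 = +1.
(a,b)_5: α=5, u≡1; β=2, v≡1 (mod 5); (1|5)=+1, (1|5)=+1; sign (−1)^0·+1^2·+1^5 = +1.
(a,b)_∞: sgn(-6045)=−, sgn(39)=+, so +1.
(a,b)_2: α=-8, β=-6; u≡3, v≡7 (mod 8); ε(u)ε(v)=1·1, αω(v)=-8·0, βω(u)=-6·1; sum ≡ 1  ⇒  -1.
(a,b)_29: α=0, u≡25; β=-2, v≡14 (mod 29); (25|29)=+1, (14|29)=-1; sign (−1)^0·+1^-2·-1^0 = +1.
(a,b)_3: α=1, u≡1; β=5, v≡1 (mod 3); (1|3)=+1, (1|3)=+1; sign (−1)^1·+1^5·+1^1 = -1.
(-6045, 39 / ℚ) ramifies at {2, 3}: a division algebra.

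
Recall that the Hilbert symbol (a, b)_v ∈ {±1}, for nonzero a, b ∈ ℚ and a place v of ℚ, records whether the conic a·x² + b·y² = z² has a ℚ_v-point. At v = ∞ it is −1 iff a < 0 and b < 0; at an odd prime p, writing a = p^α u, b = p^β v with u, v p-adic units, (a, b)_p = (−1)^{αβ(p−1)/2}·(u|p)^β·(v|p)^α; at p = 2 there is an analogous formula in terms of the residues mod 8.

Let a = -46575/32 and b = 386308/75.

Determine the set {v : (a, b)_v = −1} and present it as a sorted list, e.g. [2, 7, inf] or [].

(a, b) ≡ (-46, 289731) mod (ℚ^×)²; places V = {2, 3, 5, 13, 17, 19, 23, ∞}.
(a,b)_5: α=2, u≡1; β=-2, v≡1 (mod 5); (1|5)=+1, (1|5)=+1; sign (−1)^0·+1^-2·+1^2 = +1.
(a,b)_13: α=0, u≡5; β=1, v≡5 (mod 13); (5|13)=-1, (5|13)=-1; sign (−1)^0·-1^1·-1^0 = -1.
(a,b)_23: α=1, u≡5; β=1, v≡1 (mod 23); (5|23)=-1, (1|23)=+1; sign (−1)^1·-1^1·+1^1 = +1.
(a,b)_17: α=0, u≡6; β=1, v≡9 (mod 17); (6|17)=-1, (9|17)=+1; sign (−1)^0·-1^1·+1^0 = -1.
(a,b)_2: α=-5, β=2; u≡1, v≡3 (mod 8); ε(u)ε(v)=0·1, αω(v)=-5·1, βω(u)=2·0; sum ≡ 1  ⇒  -1.
(a,b)_∞: sgn(-46)=−, sgn(289731)=+, so +1.
(a,b)_19: α=0, u≡1; β=1, v≡17 (mod 19); (1|19)=+1, (17|19)=+1; sign (−1)^0·+1^1·+1^0 = +1.
(a,b)_3: α=4, u≡2; β=-1, v≡1 (mod 3); (2|3)=-1, (1|3)=+1; sign (−1)^0·-1^-1·+1^4 = -1.
|Ram(-46, 289731)| = 4, even; anisotropic at {2, 3, 13, 17}.

[2, 3, 13, 17]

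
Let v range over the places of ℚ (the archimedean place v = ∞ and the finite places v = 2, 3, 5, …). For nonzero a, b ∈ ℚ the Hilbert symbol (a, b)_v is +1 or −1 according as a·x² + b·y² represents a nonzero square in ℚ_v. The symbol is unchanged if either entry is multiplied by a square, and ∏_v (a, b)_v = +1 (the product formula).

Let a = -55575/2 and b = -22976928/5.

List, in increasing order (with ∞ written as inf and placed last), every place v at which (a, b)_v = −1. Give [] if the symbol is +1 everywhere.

Mod squares: a ≡ -494, b ≡ -2210. Check v ∈ {∞, 2, 3, 5, 13, 17, 19}.
v=∞: -494 < 0 and -2210 < 0  ⇒  (a,b)_∞ = -1.
v=3: a=3^2·(≡1), b=3^2·(≡1) mod 3; (1|3)=+1, (1|3)=+1; (−1)^{2·2·1}·(+1)^2·(+1)^2 = +1.
v=17: a=17^0·(≡16), b=17^1·(≡7) mod 17; (16|17)=+1, (7|17)=-1; (−1)^{0·1·8}·(+1)^1·(-1)^0 = +1.
v=5: a=5^2·(≡1), b=5^-1·(≡2) mod 5; (1|5)=+1, (2|5)=-1; (−1)^{2·-1·2}·(+1)^-1·(-1)^2 = +1.
v=19: a=19^1·(≡10), b=19^2·(≡8) mod 19; (10|19)=-1, (8|19)=-1; (−1)^{1·2·9}·(-1)^2·(-1)^1 = -1.
v=13: a=13^1·(≡1), b=13^1·(≡10) mod 13; (1|13)=+1, (10|13)=+1; (−1)^{1·1·6}·(+1)^1·(+1)^1 = +1.
v=2: v_2(a)=-1, v_2(b)=5; units ≡ 1, 7 (mod 8); ε·ε+αω+βω = 0·1+-1·0+5·0 ≡ 0  ⇒  (a,b)_2 = +1.
|Ram(-494, -2210)| = 2, even; anisotropic at {19, ∞}.

[19, inf]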